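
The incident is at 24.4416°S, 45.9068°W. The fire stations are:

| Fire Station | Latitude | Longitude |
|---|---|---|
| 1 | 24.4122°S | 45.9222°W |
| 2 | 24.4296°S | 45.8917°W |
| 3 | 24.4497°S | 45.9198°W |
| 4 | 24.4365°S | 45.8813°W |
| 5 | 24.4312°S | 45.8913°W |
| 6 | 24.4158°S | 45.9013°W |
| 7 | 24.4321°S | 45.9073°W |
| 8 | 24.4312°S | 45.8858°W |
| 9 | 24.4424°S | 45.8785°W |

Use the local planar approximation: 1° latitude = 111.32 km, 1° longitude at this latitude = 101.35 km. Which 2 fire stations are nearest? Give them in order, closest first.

Distances from 24.4416°S, 45.9068°W:
1: 3.6259 km
2: 2.0314 km
3: 1.5966 km
4: 2.6460 km
5: 1.9514 km
6: 2.9257 km
7: 1.0588 km
8: 2.4229 km
9: 2.8696 km
Sorted: 7 (1.0588 km) < 3 (1.5966 km) < 5 (1.9514 km) < 2 (2.0314 km) < …

7, 3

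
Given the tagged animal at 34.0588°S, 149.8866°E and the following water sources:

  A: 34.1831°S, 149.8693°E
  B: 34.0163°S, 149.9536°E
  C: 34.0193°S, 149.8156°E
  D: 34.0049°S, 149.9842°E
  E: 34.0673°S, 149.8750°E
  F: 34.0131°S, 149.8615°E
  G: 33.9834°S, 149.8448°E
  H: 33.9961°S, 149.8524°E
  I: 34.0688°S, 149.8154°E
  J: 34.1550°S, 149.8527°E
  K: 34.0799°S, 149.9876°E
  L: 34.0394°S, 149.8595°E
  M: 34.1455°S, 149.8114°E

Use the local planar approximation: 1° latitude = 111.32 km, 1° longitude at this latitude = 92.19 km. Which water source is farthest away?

Distances from 34.0588°S, 149.8866°E:
A: 13.9287 km
B: 7.7804 km
C: 7.8853 km
D: 10.8149 km
E: 1.4279 km
F: 5.5889 km
G: 9.2359 km
H: 7.6588 km
I: 6.6577 km
J: 11.1557 km
K: 9.6029 km
L: 3.3024 km
M: 11.8833 km
Maximum: A at 13.9287 km.

A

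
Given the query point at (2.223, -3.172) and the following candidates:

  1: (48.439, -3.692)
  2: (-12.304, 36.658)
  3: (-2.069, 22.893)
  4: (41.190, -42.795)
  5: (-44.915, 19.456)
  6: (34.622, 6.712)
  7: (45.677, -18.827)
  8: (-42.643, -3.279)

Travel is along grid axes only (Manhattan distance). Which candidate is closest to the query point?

Distances from (2.223, -3.172):
1: 46.736
2: 54.357
3: 30.357
4: 78.590
5: 69.766
6: 42.283
7: 59.109
8: 44.973
Minimum: 3 at 30.357.

3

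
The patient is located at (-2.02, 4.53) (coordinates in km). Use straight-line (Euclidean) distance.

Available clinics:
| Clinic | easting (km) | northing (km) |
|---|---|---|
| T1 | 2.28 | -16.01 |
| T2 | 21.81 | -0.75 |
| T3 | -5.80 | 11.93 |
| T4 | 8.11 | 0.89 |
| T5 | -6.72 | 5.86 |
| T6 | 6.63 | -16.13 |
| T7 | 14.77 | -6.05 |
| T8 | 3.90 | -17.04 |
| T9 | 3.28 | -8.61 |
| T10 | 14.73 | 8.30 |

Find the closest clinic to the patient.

Distances from (-2.02, 4.53):
T1: √((4.30)² + (-20.54)²) = √(18.4900 + 421.8916) = 20.99 km
T2: √((23.83)² + (-5.28)²) = √(567.8689 + 27.8784) = 24.41 km
T3: √((-3.78)² + (7.40)²) = √(14.2884 + 54.7600) = 8.31 km
T4: √((10.13)² + (-3.64)²) = √(102.6169 + 13.2496) = 10.76 km
T5: √((-4.70)² + (1.33)²) = √(22.0900 + 1.7689) = 4.88 km
T6: √((8.65)² + (-20.66)²) = √(74.8225 + 426.8356) = 22.40 km
T7: √((16.79)² + (-10.58)²) = √(281.9041 + 111.9364) = 19.85 km
T8: √((5.92)² + (-21.57)²) = √(35.0464 + 465.2649) = 22.37 km
T9: √((5.30)² + (-13.14)²) = √(28.0900 + 172.6596) = 14.17 km
T10: √((16.75)² + (3.77)²) = √(280.5625 + 14.2129) = 17.17 km
Minimum: T5 at 4.88 km.

T5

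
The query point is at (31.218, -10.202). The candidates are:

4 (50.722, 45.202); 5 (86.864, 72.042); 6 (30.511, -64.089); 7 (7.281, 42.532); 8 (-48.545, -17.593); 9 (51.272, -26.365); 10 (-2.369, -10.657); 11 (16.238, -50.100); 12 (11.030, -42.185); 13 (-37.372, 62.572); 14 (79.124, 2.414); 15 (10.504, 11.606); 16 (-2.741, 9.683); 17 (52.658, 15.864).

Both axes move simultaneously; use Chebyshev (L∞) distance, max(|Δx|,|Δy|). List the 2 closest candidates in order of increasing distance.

9, 15

Distances from (31.218, -10.202):
4: max(|19.504|, |55.404|) = 55.404
5: max(|55.646|, |82.244|) = 82.244
6: max(|-0.707|, |-53.887|) = 53.887
7: max(|-23.937|, |52.734|) = 52.734
8: max(|-79.763|, |-7.391|) = 79.763
9: max(|20.054|, |-16.163|) = 20.054
10: max(|-33.587|, |-0.455|) = 33.587
11: max(|-14.980|, |-39.898|) = 39.898
12: max(|-20.188|, |-31.983|) = 31.983
13: max(|-68.590|, |72.774|) = 72.774
14: max(|47.906|, |12.616|) = 47.906
15: max(|-20.714|, |21.808|) = 21.808
16: max(|-33.959|, |19.885|) = 33.959
17: max(|21.440|, |26.066|) = 26.066
Sorted: 9 (20.054) < 15 (21.808) < 17 (26.066) < 12 (31.983) < …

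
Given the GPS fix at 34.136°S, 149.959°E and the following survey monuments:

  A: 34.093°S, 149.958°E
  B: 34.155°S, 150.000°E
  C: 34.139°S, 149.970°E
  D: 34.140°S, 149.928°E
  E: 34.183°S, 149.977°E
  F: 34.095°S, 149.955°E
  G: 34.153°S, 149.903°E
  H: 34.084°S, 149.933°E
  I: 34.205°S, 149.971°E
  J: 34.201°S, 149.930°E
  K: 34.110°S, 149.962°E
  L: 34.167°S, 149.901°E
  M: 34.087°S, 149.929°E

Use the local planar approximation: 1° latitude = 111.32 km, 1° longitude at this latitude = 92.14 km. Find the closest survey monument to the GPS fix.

C

Distances from 34.136°S, 149.959°E:
A: √((0.043·111.32)² + (-0.001·92.14)²) = √(22.91307 + 0.00849) = 4.788 km
B: √((-0.019·111.32)² + (0.041·92.14)²) = √(4.47356 + 14.27132) = 4.330 km
C: √((-0.003·111.32)² + (0.011·92.14)²) = √(0.11153 + 1.02726) = 1.067 km
D: √((-0.004·111.32)² + (-0.031·92.14)²) = √(0.19827 + 8.15868) = 2.891 km
E: √((-0.047·111.32)² + (0.018·92.14)²) = √(27.37424 + 2.75069) = 5.489 km
F: √((0.041·111.32)² + (-0.004·92.14)²) = √(20.83119 + 0.13584) = 4.579 km
G: √((-0.017·111.32)² + (-0.056·92.14)²) = √(3.58133 + 26.62395) = 5.496 km
H: √((0.052·111.32)² + (-0.026·92.14)²) = √(33.50835 + 5.73909) = 6.265 km
I: √((-0.069·111.32)² + (0.012·92.14)²) = √(58.99899 + 1.22253) = 7.760 km
J: √((-0.065·111.32)² + (-0.029·92.14)²) = √(52.35680 + 7.13990) = 7.713 km
K: √((0.026·111.32)² + (0.003·92.14)²) = √(8.37709 + 0.07641) = 2.907 km
L: √((-0.031·111.32)² + (-0.058·92.14)²) = √(11.90885 + 28.55962) = 6.361 km
M: √((0.049·111.32)² + (-0.030·92.14)²) = √(29.75353 + 7.64080) = 6.115 km
Minimum: C at 1.067 km.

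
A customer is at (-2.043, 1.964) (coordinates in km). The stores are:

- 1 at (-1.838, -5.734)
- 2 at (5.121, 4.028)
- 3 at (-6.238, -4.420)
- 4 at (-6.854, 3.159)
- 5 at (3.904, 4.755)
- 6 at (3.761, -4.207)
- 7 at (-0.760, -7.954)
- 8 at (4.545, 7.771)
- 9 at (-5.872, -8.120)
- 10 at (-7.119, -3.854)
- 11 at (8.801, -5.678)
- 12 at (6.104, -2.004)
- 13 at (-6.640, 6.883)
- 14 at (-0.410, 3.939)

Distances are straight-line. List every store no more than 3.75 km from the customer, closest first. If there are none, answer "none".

Distances from (-2.043, 1.964):
1: 7.701 km
2: 7.455 km
3: 7.639 km
4: 4.957 km
5: 6.569 km
6: 8.472 km
7: 10.001 km
8: 8.782 km
9: 10.786 km
10: 7.721 km
11: 13.266 km
12: 9.062 km
13: 6.733 km
14: 2.563 km
Threshold 3.75 km: 14 (2.563 km) is within range.

14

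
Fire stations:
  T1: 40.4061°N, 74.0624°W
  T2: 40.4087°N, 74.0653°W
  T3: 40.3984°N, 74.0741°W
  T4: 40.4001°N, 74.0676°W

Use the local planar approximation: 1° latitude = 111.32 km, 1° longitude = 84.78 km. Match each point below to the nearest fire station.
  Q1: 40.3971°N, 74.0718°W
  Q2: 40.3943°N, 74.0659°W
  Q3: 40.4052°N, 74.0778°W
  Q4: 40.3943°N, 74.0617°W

Q1 at 40.3971°N, 74.0718°W:
  T1: √((0.0090·111.32)² + (0.0094·84.78)²) = √(1.003764 + 0.635101) = 1.2802 km
  T2: √((0.0116·111.32)² + (0.0065·84.78)²) = √(1.667487 + 0.303678) = 1.4040 km
  T3: √((0.0013·111.32)² + (-0.0023·84.78)²) = √(0.020943 + 0.038023) = 0.2428 km
  T4: √((0.0030·111.32)² + (0.0042·84.78)²) = √(0.111529 + 0.126790) = 0.4882 km
  → nearest: T3 (0.2428 km)
Q2 at 40.3943°N, 74.0659°W:
  T1: √((0.0118·111.32)² + (0.0035·84.78)²) = √(1.725482 + 0.088049) = 1.3467 km
  T2: √((0.0144·111.32)² + (0.0006·84.78)²) = √(2.569635 + 0.002588) = 1.6038 km
  T3: √((0.0041·111.32)² + (-0.0082·84.78)²) = √(0.208312 + 0.483297) = 0.8316 km
  T4: √((0.0058·111.32)² + (-0.0017·84.78)²) = √(0.416872 + 0.020772) = 0.6615 km
  → nearest: T4 (0.6615 km)
Q3 at 40.4052°N, 74.0778°W:
  T1: √((0.0009·111.32)² + (0.0154·84.78)²) = √(0.010038 + 1.704623) = 1.3095 km
  T2: √((0.0035·111.32)² + (0.0125·84.78)²) = √(0.151804 + 1.123070) = 1.1291 km
  T3: √((-0.0068·111.32)² + (0.0037·84.78)²) = √(0.573013 + 0.098399) = 0.8194 km
  T4: √((-0.0051·111.32)² + (0.0102·84.78)²) = √(0.322320 + 0.747803) = 1.0345 km
  → nearest: T3 (0.8194 km)
Q4 at 40.3943°N, 74.0617°W:
  T1: √((0.0118·111.32)² + (-0.0007·84.78)²) = √(1.725482 + 0.003522) = 1.3149 km
  T2: √((0.0144·111.32)² + (-0.0036·84.78)²) = √(2.569635 + 0.093152) = 1.6318 km
  T3: √((0.0041·111.32)² + (-0.0124·84.78)²) = √(0.208312 + 1.105173) = 1.1461 km
  T4: √((0.0058·111.32)² + (-0.0059·84.78)²) = √(0.416872 + 0.250202) = 0.8167 km
  → nearest: T4 (0.8167 km)

Q1→T3; Q2→T4; Q3→T3; Q4→T4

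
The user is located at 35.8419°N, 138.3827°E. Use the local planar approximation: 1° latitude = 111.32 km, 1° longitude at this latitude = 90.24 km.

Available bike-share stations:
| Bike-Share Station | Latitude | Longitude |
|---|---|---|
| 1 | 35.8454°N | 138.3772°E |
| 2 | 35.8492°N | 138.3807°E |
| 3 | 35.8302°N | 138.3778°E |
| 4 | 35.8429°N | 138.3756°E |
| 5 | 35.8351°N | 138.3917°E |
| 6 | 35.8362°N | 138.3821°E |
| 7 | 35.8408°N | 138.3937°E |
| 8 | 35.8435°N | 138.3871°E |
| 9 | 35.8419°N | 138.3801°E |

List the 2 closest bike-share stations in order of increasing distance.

Distances from 35.8419°N, 138.3827°E:
1: √((0.0035·111.32)² + (-0.0055·90.24)²) = √(0.151804 + 0.246334) = 0.6310 km
2: √((0.0073·111.32)² + (-0.0020·90.24)²) = √(0.660377 + 0.032573) = 0.8324 km
3: √((-0.0117·111.32)² + (-0.0049·90.24)²) = √(1.696360 + 0.195520) = 1.3755 km
4: √((0.0010·111.32)² + (-0.0071·90.24)²) = √(0.012392 + 0.410502) = 0.6503 km
5: √((-0.0068·111.32)² + (0.0090·90.24)²) = √(0.573013 + 0.659604) = 1.1102 km
6: √((-0.0057·111.32)² + (-0.0006·90.24)²) = √(0.402621 + 0.002932) = 0.6368 km
7: √((-0.0011·111.32)² + (0.0110·90.24)²) = √(0.014994 + 0.985334) = 1.0002 km
8: √((0.0016·111.32)² + (0.0044·90.24)²) = √(0.031724 + 0.157653) = 0.4352 km
9: √((0.0000·111.32)² + (-0.0026·90.24)²) = √(0.000000 + 0.055048) = 0.2346 km
Sorted: 9 (0.2346 km) < 8 (0.4352 km) < 1 (0.6310 km) < 6 (0.6368 km) < …

9, 8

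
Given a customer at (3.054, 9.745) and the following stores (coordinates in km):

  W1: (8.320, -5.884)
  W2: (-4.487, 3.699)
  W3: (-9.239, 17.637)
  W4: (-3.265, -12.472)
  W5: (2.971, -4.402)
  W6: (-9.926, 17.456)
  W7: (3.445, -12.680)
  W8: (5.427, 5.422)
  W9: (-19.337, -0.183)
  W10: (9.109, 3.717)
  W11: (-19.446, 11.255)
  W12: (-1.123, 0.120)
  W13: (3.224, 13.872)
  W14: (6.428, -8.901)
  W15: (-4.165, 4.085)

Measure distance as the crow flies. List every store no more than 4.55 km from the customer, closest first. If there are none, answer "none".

Distances from (3.054, 9.745):
W1: 16.492 km
W2: 9.665 km
W3: 14.608 km
W4: 23.098 km
W5: 14.147 km
W6: 15.098 km
W7: 22.428 km
W8: 4.931 km
W9: 24.493 km
W10: 8.544 km
W11: 22.551 km
W12: 10.492 km
W13: 4.130 km
W14: 18.949 km
W15: 9.173 km
Threshold 4.55 km: W13 (4.130 km) is within range.

W13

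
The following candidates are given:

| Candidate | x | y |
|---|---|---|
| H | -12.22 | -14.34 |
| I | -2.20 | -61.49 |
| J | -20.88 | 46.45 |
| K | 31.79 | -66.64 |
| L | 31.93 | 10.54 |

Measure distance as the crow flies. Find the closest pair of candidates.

Pairwise distances:
I–K: 34.38
H–I: 48.20
H–L: 50.68
H–J: 61.40
J–L: 63.86
H–K: 68.35
K–L: 77.18
I–L: 79.71
I–J: 109.54
J–K: 124.75
Closest pair: I–K at 34.38.

I and K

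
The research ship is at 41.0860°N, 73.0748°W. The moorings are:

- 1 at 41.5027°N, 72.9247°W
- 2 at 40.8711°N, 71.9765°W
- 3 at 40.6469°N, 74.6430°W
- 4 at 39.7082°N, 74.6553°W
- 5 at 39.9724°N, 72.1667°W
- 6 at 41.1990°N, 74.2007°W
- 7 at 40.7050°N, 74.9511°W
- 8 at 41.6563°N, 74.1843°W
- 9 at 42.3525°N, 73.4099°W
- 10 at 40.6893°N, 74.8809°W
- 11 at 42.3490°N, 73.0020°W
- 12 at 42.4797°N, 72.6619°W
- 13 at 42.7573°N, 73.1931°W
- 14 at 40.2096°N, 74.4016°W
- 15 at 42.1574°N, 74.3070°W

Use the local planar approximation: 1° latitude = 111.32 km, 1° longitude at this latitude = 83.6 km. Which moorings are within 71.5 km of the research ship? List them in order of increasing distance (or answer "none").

Distances from 41.0860°N, 73.0748°W:
1: √((0.4167·111.32)² + (0.1501·83.6)²) = √(2151.757851 + 157.461339) = 48.0543 km
2: √((-0.2149·111.32)² + (1.0983·83.6)²) = √(572.294044 + 8430.523088) = 94.8832 km
3: √((-0.4391·111.32)² + (-1.5682·83.6)²) = √(2389.314229 + 17187.608546) = 139.9176 km
4: √((-1.3778·111.32)² + (-1.5805·83.6)²) = √(23524.410876 + 17458.284048) = 202.4418 km
5: √((-1.1136·111.32)² + (0.9081·83.6)²) = √(15367.557255 + 5763.415182) = 145.3650 km
6: √((0.1130·111.32)² + (-1.1259·83.6)²) = √(158.235266 + 8859.560805) = 94.9621 km
7: √((-0.3810·111.32)² + (-1.8763·83.6)²) = √(1798.855783 + 24604.645491) = 162.4915 km
8: √((0.5703·111.32)² + (-1.1095·83.6)²) = √(4030.446294 + 8603.341618) = 112.4001 km
9: √((1.2665·111.32)² + (-0.3351·83.6)²) = √(19877.272135 + 784.804366) = 143.7431 km
10: √((-0.3967·111.32)² + (-1.8061·83.6)²) = √(1950.162478 + 22797.968021) = 157.3154 km
11: √((1.2630·111.32)² + (0.0728·83.6)²) = √(19767.561400 + 37.040370) = 140.7288 km
12: √((1.3937·111.32)² + (0.4129·83.6)²) = √(24070.493556 + 1191.522700) = 158.9403 km
13: √((1.6713·111.32)² + (-0.1183·83.6)²) = √(34614.273564 + 97.809726) = 186.3118 km
14: √((-0.8764·111.32)² + (-1.3268·83.6)²) = √(9518.119062 + 12303.352883) = 147.7209 km
15: √((1.0714·111.32)² + (-1.2322·83.6)²) = √(14224.914981 + 10611.455662) = 157.5956 km
Threshold 71.5 km: 1 (48.0543 km) is within range.

1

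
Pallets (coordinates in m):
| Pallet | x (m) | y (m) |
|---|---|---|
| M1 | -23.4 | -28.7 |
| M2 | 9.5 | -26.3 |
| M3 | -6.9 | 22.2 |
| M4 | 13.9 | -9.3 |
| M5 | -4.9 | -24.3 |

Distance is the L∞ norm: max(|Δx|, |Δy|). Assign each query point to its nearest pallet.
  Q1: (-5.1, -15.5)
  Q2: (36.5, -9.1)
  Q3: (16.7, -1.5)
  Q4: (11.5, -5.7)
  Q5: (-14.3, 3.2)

Q1 at (-5.1, -15.5):
  M1: max(|-18.3|, |-13.2|) = 18.3000 m
  M2: max(|14.6|, |-10.8|) = 14.6000 m
  M3: max(|-1.8|, |37.7|) = 37.7000 m
  M4: max(|19.0|, |6.2|) = 19.0000 m
  M5: max(|0.2|, |-8.8|) = 8.8000 m
  → nearest: M5 (8.8000 m)
Q2 at (36.5, -9.1):
  M1: max(|-59.9|, |-19.6|) = 59.9000 m
  M2: max(|-27.0|, |-17.2|) = 27.0000 m
  M3: max(|-43.4|, |31.3|) = 43.4000 m
  M4: max(|-22.6|, |-0.2|) = 22.6000 m
  M5: max(|-41.4|, |-15.2|) = 41.4000 m
  → nearest: M4 (22.6000 m)
Q3 at (16.7, -1.5):
  M1: max(|-40.1|, |-27.2|) = 40.1000 m
  M2: max(|-7.2|, |-24.8|) = 24.8000 m
  M3: max(|-23.6|, |23.7|) = 23.7000 m
  M4: max(|-2.8|, |-7.8|) = 7.8000 m
  M5: max(|-21.6|, |-22.8|) = 22.8000 m
  → nearest: M4 (7.8000 m)
Q4 at (11.5, -5.7):
  M1: max(|-34.9|, |-23.0|) = 34.9000 m
  M2: max(|-2.0|, |-20.6|) = 20.6000 m
  M3: max(|-18.4|, |27.9|) = 27.9000 m
  M4: max(|2.4|, |-3.6|) = 3.6000 m
  M5: max(|-16.4|, |-18.6|) = 18.6000 m
  → nearest: M4 (3.6000 m)
Q5 at (-14.3, 3.2):
  M1: max(|-9.1|, |-31.9|) = 31.9000 m
  M2: max(|23.8|, |-29.5|) = 29.5000 m
  M3: max(|7.4|, |19.0|) = 19.0000 m
  M4: max(|28.2|, |-12.5|) = 28.2000 m
  M5: max(|9.4|, |-27.5|) = 27.5000 m
  → nearest: M3 (19.0000 m)

Q1→M5; Q2→M4; Q3→M4; Q4→M4; Q5→M3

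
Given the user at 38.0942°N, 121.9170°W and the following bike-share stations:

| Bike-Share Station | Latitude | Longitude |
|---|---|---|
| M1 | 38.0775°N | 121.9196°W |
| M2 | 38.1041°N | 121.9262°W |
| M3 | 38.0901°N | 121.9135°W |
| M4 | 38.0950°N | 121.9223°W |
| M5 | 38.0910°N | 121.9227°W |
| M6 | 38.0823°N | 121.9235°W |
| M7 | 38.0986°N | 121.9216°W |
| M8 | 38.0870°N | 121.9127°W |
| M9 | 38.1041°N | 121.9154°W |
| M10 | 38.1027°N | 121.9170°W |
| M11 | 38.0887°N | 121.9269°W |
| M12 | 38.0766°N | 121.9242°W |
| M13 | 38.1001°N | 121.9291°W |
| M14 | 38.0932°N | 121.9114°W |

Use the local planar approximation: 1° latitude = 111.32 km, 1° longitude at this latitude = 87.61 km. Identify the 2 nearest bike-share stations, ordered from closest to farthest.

M4, M14

Distances from 38.0942°N, 121.9170°W:
M1: 1.8729 km
M2: 1.3654 km
M3: 0.5499 km
M4: 0.4728 km
M5: 0.6134 km
M6: 1.4419 km
M7: 0.6343 km
M8: 0.8856 km
M9: 1.1109 km
M10: 0.9462 km
M11: 1.0617 km
M12: 2.0583 km
M13: 1.2471 km
M14: 0.5031 km
Sorted: M4 (0.4728 km) < M14 (0.5031 km) < M3 (0.5499 km) < M5 (0.6134 km) < …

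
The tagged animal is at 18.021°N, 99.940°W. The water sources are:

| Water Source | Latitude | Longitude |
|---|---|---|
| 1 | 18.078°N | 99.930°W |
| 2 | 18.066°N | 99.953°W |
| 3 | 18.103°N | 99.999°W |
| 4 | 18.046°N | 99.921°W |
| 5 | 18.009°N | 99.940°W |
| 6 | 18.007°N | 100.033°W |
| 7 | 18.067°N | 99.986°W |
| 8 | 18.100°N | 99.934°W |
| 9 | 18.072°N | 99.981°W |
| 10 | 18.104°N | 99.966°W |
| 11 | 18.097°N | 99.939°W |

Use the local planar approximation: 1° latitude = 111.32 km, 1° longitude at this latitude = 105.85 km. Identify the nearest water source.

5

Distances from 18.021°N, 99.940°W:
1: √((0.057·111.32)² + (0.010·105.85)²) = √(40.26207 + 1.12042) = 6.433 km
2: √((0.045·111.32)² + (-0.013·105.85)²) = √(25.09409 + 1.89351) = 5.195 km
3: √((0.082·111.32)² + (-0.059·105.85)²) = √(83.32477 + 39.00190) = 11.060 km
4: √((0.025·111.32)² + (0.019·105.85)²) = √(7.74509 + 4.04472) = 3.434 km
5: √((-0.012·111.32)² + (0.000·105.85)²) = √(1.78447 + 0.00000) = 1.336 km
6: √((-0.014·111.32)² + (-0.093·105.85)²) = √(2.42886 + 96.90532) = 9.967 km
7: √((0.046·111.32)² + (-0.046·105.85)²) = √(26.22177 + 23.70813) = 7.066 km
8: √((0.079·111.32)² + (0.006·105.85)²) = √(77.33936 + 0.40335) = 8.817 km
9: √((0.051·111.32)² + (-0.041·105.85)²) = √(32.23196 + 18.83430) = 7.146 km
10: √((0.083·111.32)² + (-0.026·105.85)²) = √(85.36947 + 7.57405) = 9.641 km
11: √((0.076·111.32)² + (0.001·105.85)²) = √(71.57701 + 0.01120) = 8.461 km
Minimum: 5 at 1.336 km.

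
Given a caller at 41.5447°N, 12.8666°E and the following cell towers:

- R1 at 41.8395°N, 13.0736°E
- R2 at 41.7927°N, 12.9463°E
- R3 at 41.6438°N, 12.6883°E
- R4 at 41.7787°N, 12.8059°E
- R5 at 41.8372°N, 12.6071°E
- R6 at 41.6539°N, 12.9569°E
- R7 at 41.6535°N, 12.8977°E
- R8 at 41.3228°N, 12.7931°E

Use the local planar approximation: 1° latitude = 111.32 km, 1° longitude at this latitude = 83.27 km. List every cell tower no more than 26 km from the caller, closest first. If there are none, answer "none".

Distances from 41.5447°N, 12.8666°E:
R1: √((0.2948·111.32)² + (0.2070·83.27)²) = √(1076.964415 + 297.110377) = 37.0685 km
R2: √((0.2480·111.32)² + (0.0797·83.27)²) = √(762.166326 + 44.044712) = 28.3939 km
R3: √((0.0991·111.32)² + (-0.1783·83.27)²) = √(121.700876 + 220.434626) = 18.4969 km
R4: √((0.2340·111.32)² + (-0.0607·83.27)²) = √(678.544149 + 25.547859) = 26.5347 km
R5: √((0.2925·111.32)² + (-0.2595·83.27)²) = √(1060.225233 + 466.930081) = 39.0788 km
R6: √((0.1092·111.32)² + (0.0903·83.27)²) = √(147.771837 + 56.539587) = 14.2938 km
R7: √((0.1088·111.32)² + (0.0311·83.27)²) = √(146.691242 + 6.706531) = 12.3854 km
R8: √((-0.2219·111.32)² + (-0.0735·83.27)²) = √(610.184259 + 37.458623) = 25.4488 km
Threshold 26 km: R7 (12.3854 km), R6 (14.2938 km), R3 (18.4969 km), R8 (25.4488 km) are within range.

R7, R6, R3, R8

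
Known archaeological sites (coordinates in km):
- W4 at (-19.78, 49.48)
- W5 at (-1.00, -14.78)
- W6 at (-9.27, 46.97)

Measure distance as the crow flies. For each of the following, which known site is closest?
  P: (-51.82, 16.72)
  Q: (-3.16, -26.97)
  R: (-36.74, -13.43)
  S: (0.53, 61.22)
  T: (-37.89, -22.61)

P→W4; Q→W5; R→W5; S→W6; T→W5

P at (-51.82, 16.72):
  W4: √((32.04)² + (32.76)²) = √(1026.5616 + 1073.2176) = 45.82 km
  W5: √((50.82)² + (-31.50)²) = √(2582.6724 + 992.2500) = 59.79 km
  W6: √((42.55)² + (30.25)²) = √(1810.5025 + 915.0625) = 52.21 km
  → nearest: W4 (45.82 km)
Q at (-3.16, -26.97):
  W4: √((-16.62)² + (76.45)²) = √(276.2244 + 5844.6025) = 78.24 km
  W5: √((2.16)² + (12.19)²) = √(4.6656 + 148.5961) = 12.38 km
  W6: √((-6.11)² + (73.94)²) = √(37.3321 + 5467.1236) = 74.19 km
  → nearest: W5 (12.38 km)
R at (-36.74, -13.43):
  W4: √((16.96)² + (62.91)²) = √(287.6416 + 3957.6681) = 65.16 km
  W5: √((35.74)² + (-1.35)²) = √(1277.3476 + 1.8225) = 35.77 km
  W6: √((27.47)² + (60.40)²) = √(754.6009 + 3648.1600) = 66.35 km
  → nearest: W5 (35.77 km)
S at (0.53, 61.22):
  W4: √((-20.31)² + (-11.74)²) = √(412.4961 + 137.8276) = 23.46 km
  W5: √((-1.53)² + (-76.00)²) = √(2.3409 + 5776.0000) = 76.02 km
  W6: √((-9.80)² + (-14.25)²) = √(96.0400 + 203.0625) = 17.29 km
  → nearest: W6 (17.29 km)
T at (-37.89, -22.61):
  W4: √((18.11)² + (72.09)²) = √(327.9721 + 5196.9681) = 74.33 km
  W5: √((36.89)² + (7.83)²) = √(1360.8721 + 61.3089) = 37.71 km
  W6: √((28.62)² + (69.58)²) = √(819.1044 + 4841.3764) = 75.24 km
  → nearest: W5 (37.71 km)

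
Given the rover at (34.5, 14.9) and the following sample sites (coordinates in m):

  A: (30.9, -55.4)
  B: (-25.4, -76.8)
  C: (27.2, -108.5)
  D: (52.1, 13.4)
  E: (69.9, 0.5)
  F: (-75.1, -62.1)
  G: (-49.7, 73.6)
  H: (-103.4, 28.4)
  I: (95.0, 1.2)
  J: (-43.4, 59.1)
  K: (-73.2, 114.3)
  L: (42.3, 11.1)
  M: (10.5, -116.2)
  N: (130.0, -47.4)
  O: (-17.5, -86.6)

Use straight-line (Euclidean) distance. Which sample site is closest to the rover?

L

Distances from (34.5, 14.9):
A: √((-3.6)² + (-70.3)²) = √(12.9600 + 4942.0900) = 70.39 m
B: √((-59.9)² + (-91.7)²) = √(3588.0100 + 8408.8900) = 109.53 m
C: √((-7.3)² + (-123.4)²) = √(53.2900 + 15227.5600) = 123.62 m
D: √((17.6)² + (-1.5)²) = √(309.7600 + 2.2500) = 17.66 m
E: √((35.4)² + (-14.4)²) = √(1253.1600 + 207.3600) = 38.22 m
F: √((-109.6)² + (-77.0)²) = √(12012.1600 + 5929.0000) = 133.94 m
G: √((-84.2)² + (58.7)²) = √(7089.6400 + 3445.6900) = 102.64 m
H: √((-137.9)² + (13.5)²) = √(19016.4100 + 182.2500) = 138.56 m
I: √((60.5)² + (-13.7)²) = √(3660.2500 + 187.6900) = 62.03 m
J: √((-77.9)² + (44.2)²) = √(6068.4100 + 1953.6400) = 89.57 m
K: √((-107.7)² + (99.4)²) = √(11599.2900 + 9880.3600) = 146.56 m
L: √((7.8)² + (-3.8)²) = √(60.8400 + 14.4400) = 8.68 m
M: √((-24.0)² + (-131.1)²) = √(576.0000 + 17187.2100) = 133.28 m
N: √((95.5)² + (-62.3)²) = √(9120.2500 + 3881.2900) = 114.02 m
O: √((-52.0)² + (-101.5)²) = √(2704.0000 + 10302.2500) = 114.04 m
Minimum: L at 8.68 m.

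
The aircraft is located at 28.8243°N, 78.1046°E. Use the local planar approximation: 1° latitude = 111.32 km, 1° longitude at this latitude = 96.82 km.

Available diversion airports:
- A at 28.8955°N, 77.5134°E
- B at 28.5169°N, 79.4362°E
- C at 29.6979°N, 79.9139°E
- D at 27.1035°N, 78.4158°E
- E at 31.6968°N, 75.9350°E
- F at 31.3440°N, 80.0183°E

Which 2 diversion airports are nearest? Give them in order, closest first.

Distances from 28.8243°N, 78.1046°E:
A: √((0.0712·111.32)² + (-0.5912·96.82)²) = √(62.821222 + 3276.415768) = 57.7861 km
B: √((-0.3074·111.32)² + (1.3316·96.82)²) = √(1170.992522 + 16621.787644) = 133.3896 km
C: √((0.8736·111.32)² + (1.8093·96.82)²) = √(9457.397565 + 30686.780226) = 200.3601 km
D: √((-1.7208·111.32)² + (0.3112·96.82)²) = √(36695.025183 + 907.840040) = 193.9146 km
E: √((2.8725·111.32)² + (-2.1696·96.82)²) = √(102250.742429 + 44125.485921) = 382.5915 km
F: √((2.5197·111.32)² + (1.9137·96.82)²) = √(78676.325293 + 34330.321483) = 336.1646 km
Sorted: A (57.7861 km) < B (133.3896 km) < D (193.9146 km) < C (200.3601 km) < …

A, B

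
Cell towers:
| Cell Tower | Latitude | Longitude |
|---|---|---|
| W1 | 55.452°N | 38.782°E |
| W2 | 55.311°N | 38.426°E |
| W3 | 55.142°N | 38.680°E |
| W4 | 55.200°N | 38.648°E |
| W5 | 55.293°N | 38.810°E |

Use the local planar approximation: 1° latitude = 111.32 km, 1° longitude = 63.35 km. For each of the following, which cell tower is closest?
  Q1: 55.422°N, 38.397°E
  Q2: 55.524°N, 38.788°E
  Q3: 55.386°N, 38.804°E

Q1 at 55.422°N, 38.397°E:
  W1: 24.617 km
  W2: 12.492 km
  W3: 35.958 km
  W4: 29.387 km
  W5: 29.845 km
  → nearest: W2 (12.492 km)
Q2 at 55.524°N, 38.788°E:
  W1: 8.024 km
  W2: 32.987 km
  W3: 43.071 km
  W4: 37.142 km
  W5: 25.753 km
  → nearest: W1 (8.024 km)
Q3 at 55.386°N, 38.804°E:
  W1: 7.478 km
  W2: 25.360 km
  W3: 28.275 km
  W4: 22.943 km
  W5: 10.360 km
  → nearest: W1 (7.478 km)

Q1→W2; Q2→W1; Q3→W1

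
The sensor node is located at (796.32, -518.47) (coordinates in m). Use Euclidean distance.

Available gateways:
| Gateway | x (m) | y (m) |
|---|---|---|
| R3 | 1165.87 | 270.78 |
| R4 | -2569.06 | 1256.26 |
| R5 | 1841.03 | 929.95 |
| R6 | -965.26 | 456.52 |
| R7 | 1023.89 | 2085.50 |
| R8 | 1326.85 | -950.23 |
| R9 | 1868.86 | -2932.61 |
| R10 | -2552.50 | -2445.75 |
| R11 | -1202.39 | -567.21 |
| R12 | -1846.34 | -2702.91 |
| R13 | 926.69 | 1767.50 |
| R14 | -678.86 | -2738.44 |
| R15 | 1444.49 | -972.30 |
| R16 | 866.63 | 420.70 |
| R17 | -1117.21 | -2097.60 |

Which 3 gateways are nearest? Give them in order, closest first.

R8, R15, R3

Distances from (796.32, -518.47):
R3: 871.48 m
R4: 3804.66 m
R5: 1785.87 m
R6: 2013.40 m
R7: 2613.90 m
R8: 684.02 m
R9: 2641.67 m
R10: 3863.81 m
R11: 1999.30 m
R12: 3428.62 m
R13: 2289.68 m
R14: 2665.41 m
R15: 791.26 m
R16: 941.80 m
R17: 2480.98 m
Sorted: R8 (684.02 m) < R15 (791.26 m) < R3 (871.48 m) < R16 (941.80 m) < R5 (1785.87 m) < …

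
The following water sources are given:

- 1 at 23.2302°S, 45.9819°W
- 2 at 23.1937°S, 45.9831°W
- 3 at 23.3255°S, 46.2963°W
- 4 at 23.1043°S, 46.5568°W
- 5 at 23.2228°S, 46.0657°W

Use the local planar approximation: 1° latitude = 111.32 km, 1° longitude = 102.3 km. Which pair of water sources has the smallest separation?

Pairwise distances:
1–2: √((0.0365·111.32)² + (-0.0012·102.3)²) = √(16.509432 + 0.015070) = 4.0650 km
1–3: √((-0.0953·111.32)² + (-0.3144·102.3)²) = √(112.546553 + 1034.466288) = 33.8676 km
1–4: √((0.1259·111.32)² + (-0.5749·102.3)²) = √(196.425495 + 3458.883103) = 60.4591 km
1–5: √((0.0074·111.32)² + (-0.0838·102.3)²) = √(0.678594 + 73.491871) = 8.6122 km
2–3: √((-0.1318·111.32)² + (-0.3132·102.3)²) = √(215.266880 + 1026.584669) = 35.2399 km
2–4: √((0.0894·111.32)² + (-0.5737·102.3)²) = √(99.042463 + 3444.458584) = 59.5273 km
2–5: √((-0.0291·111.32)² + (-0.0826·102.3)²) = √(10.493790 + 71.402162) = 9.0496 km
3–4: √((0.2212·111.32)² + (-0.2605·102.3)²) = √(606.340588 + 710.177196) = 36.2839 km
3–5: √((0.1027·111.32)² + (0.2306·102.3)²) = √(130.703520 + 556.506029) = 26.2147 km
4–5: √((-0.1185·111.32)² + (0.4911·102.3)²) = √(174.013562 + 2524.010375) = 51.9425 km
Closest pair: 1–2 at 4.0650 km.

1 and 2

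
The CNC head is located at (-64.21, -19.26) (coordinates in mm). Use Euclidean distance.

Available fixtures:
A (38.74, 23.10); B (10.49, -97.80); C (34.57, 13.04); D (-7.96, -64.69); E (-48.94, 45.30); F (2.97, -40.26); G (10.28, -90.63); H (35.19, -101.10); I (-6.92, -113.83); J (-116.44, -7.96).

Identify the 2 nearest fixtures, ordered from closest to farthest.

J, E

Distances from (-64.21, -19.26):
A: 111.32 mm
B: 108.39 mm
C: 103.93 mm
D: 72.30 mm
E: 66.34 mm
F: 70.39 mm
G: 103.16 mm
H: 128.76 mm
I: 110.57 mm
J: 53.44 mm
Sorted: J (53.44 mm) < E (66.34 mm) < F (70.39 mm) < D (72.30 mm) < …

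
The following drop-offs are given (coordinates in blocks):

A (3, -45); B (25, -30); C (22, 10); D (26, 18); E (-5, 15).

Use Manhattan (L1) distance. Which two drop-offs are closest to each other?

Pairwise distances:
A–B: 37 blocks
A–C: 74 blocks
A–D: 86 blocks
A–E: 68 blocks
B–C: 43 blocks
B–D: 49 blocks
B–E: 75 blocks
C–D: 12 blocks
C–E: 32 blocks
D–E: 34 blocks
Closest pair: C–D at 12 blocks.

C and D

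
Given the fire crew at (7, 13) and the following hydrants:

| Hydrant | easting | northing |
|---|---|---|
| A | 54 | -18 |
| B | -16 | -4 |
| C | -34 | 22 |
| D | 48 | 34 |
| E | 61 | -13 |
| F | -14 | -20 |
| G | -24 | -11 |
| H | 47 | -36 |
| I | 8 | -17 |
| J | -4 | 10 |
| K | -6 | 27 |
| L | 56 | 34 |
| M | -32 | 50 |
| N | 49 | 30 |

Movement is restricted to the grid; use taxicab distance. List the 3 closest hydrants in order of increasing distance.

J, K, I

Distances from (7, 13):
A: |47| + |-31| = 47 + 31 = 78
B: |-23| + |-17| = 23 + 17 = 40
C: |-41| + |9| = 41 + 9 = 50
D: |41| + |21| = 41 + 21 = 62
E: |54| + |-26| = 54 + 26 = 80
F: |-21| + |-33| = 21 + 33 = 54
G: |-31| + |-24| = 31 + 24 = 55
H: |40| + |-49| = 40 + 49 = 89
I: |1| + |-30| = 1 + 30 = 31
J: |-11| + |-3| = 11 + 3 = 14
K: |-13| + |14| = 13 + 14 = 27
L: |49| + |21| = 49 + 21 = 70
M: |-39| + |37| = 39 + 37 = 76
N: |42| + |17| = 42 + 17 = 59
Sorted: J (14) < K (27) < I (31) < B (40) < C (50) < …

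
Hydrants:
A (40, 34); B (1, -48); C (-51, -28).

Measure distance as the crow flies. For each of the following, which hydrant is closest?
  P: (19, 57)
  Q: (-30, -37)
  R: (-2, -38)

P at (19, 57):
  A: 31.1
  B: 106.5
  C: 110.1
  → nearest: A (31.1)
Q at (-30, -37):
  A: 99.7
  B: 32.9
  C: 22.8
  → nearest: C (22.8)
R at (-2, -38):
  A: 83.4
  B: 10.4
  C: 50.0
  → nearest: B (10.4)

P→A; Q→C; R→B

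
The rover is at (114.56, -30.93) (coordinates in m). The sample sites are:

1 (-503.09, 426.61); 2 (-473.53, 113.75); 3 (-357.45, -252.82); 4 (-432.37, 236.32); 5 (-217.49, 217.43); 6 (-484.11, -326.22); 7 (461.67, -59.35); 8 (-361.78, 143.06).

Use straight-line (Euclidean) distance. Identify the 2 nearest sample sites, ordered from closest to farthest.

Distances from (114.56, -30.93):
1: √((-617.65)² + (457.54)²) = √(381491.5225 + 209342.8516) = 768.66 m
2: √((-588.09)² + (144.68)²) = √(345849.8481 + 20932.3024) = 605.63 m
3: √((-472.01)² + (-221.89)²) = √(222793.4401 + 49235.1721) = 521.56 m
4: √((-546.93)² + (267.25)²) = √(299132.4249 + 71422.5625) = 608.73 m
5: √((-332.05)² + (248.36)²) = √(110257.2025 + 61682.6896) = 414.66 m
6: √((-598.67)² + (-295.29)²) = √(358405.7689 + 87196.1841) = 667.53 m
7: √((347.11)² + (-28.42)²) = √(120485.3521 + 807.6964) = 348.27 m
8: √((-476.34)² + (173.99)²) = √(226899.7956 + 30272.5201) = 507.12 m
Sorted: 7 (348.27 m) < 5 (414.66 m) < 8 (507.12 m) < 3 (521.56 m) < …

7, 5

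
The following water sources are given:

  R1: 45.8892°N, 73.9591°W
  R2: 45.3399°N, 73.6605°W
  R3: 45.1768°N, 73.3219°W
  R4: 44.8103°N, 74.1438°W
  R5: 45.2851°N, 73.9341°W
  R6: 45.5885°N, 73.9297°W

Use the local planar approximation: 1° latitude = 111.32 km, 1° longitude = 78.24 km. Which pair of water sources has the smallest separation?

Pairwise distances:
R1–R2: √((-0.5493·111.32)² + (0.2986·78.24)²) = √(3739.087199 + 545.804724) = 65.4591 km
R1–R3: √((-0.7124·111.32)² + (0.6372·78.24)²) = √(6289.182784 + 2485.473962) = 93.6731 km
R1–R4: √((-1.0789·111.32)² + (-0.1847·78.24)²) = √(14424.766160 + 208.829320) = 120.9694 km
R1–R5: √((-0.6041·111.32)² + (0.0250·78.24)²) = √(4522.348917 + 3.825936) = 67.2769 km
R1–R6: √((-0.3007·111.32)² + (0.0294·78.24)²) = √(1120.503588 + 5.291178) = 33.5529 km
R2–R3: √((-0.1631·111.32)² + (0.3386·78.24)²) = √(329.650939 + 701.829455) = 32.1167 km
R2–R4: √((-0.5296·111.32)² + (-0.4833·78.24)²) = √(3475.700515 + 1429.852615) = 70.0397 km
R2–R5: √((-0.0548·111.32)² + (-0.2736·78.24)²) = √(37.214099 + 458.236701) = 22.2587 km
R2–R6: √((0.2486·111.32)² + (-0.2692·78.24)²) = √(765.858689 + 443.616606) = 34.7775 km
R3–R4: √((-0.3665·111.32)² + (-0.8219·78.24)²) = √(1664.540449 + 4135.191671) = 76.1560 km
R3–R5: √((0.1083·111.32)² + (-0.6122·78.24)²) = √(145.346075 + 2294.268985) = 49.3925 km
R3–R6: √((0.4117·111.32)² + (-0.6078·78.24)²) = √(2100.429597 + 2261.408785) = 66.0442 km
R4–R5: √((0.4748·111.32)² + (0.2097·78.24)²) = √(2793.623118 + 269.187286) = 55.3427 km
R4–R6: √((0.7782·111.32)² + (0.2141·78.24)²) = √(7504.622451 + 280.602165) = 88.2339 km
R5–R6: √((0.3034·111.32)² + (0.0044·78.24)²) = √(1140.716040 + 0.118512) = 33.7762 km
Closest pair: R2–R5 at 22.2587 km.

R2 and R5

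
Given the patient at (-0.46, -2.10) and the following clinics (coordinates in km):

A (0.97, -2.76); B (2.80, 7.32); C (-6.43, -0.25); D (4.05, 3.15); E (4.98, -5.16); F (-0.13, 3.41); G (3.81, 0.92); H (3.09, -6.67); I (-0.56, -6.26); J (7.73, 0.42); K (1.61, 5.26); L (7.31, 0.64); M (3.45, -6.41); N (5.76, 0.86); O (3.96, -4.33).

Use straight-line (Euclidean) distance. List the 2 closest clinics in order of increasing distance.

Distances from (-0.46, -2.10):
A: √((1.43)² + (-0.66)²) = √(2.0449 + 0.4356) = 1.57 km
B: √((3.26)² + (9.42)²) = √(10.6276 + 88.7364) = 9.97 km
C: √((-5.97)² + (1.85)²) = √(35.6409 + 3.4225) = 6.25 km
D: √((4.51)² + (5.25)²) = √(20.3401 + 27.5625) = 6.92 km
E: √((5.44)² + (-3.06)²) = √(29.5936 + 9.3636) = 6.24 km
F: √((0.33)² + (5.51)²) = √(0.1089 + 30.3601) = 5.52 km
G: √((4.27)² + (3.02)²) = √(18.2329 + 9.1204) = 5.23 km
H: √((3.55)² + (-4.57)²) = √(12.6025 + 20.8849) = 5.79 km
I: √((-0.10)² + (-4.16)²) = √(0.0100 + 17.3056) = 4.16 km
J: √((8.19)² + (2.52)²) = √(67.0761 + 6.3504) = 8.57 km
K: √((2.07)² + (7.36)²) = √(4.2849 + 54.1696) = 7.65 km
L: √((7.77)² + (2.74)²) = √(60.3729 + 7.5076) = 8.24 km
M: √((3.91)² + (-4.31)²) = √(15.2881 + 18.5761) = 5.82 km
N: √((6.22)² + (2.96)²) = √(38.6884 + 8.7616) = 6.89 km
O: √((4.42)² + (-2.23)²) = √(19.5364 + 4.9729) = 4.95 km
Sorted: A (1.57 km) < I (4.16 km) < O (4.95 km) < G (5.23 km) < …

A, I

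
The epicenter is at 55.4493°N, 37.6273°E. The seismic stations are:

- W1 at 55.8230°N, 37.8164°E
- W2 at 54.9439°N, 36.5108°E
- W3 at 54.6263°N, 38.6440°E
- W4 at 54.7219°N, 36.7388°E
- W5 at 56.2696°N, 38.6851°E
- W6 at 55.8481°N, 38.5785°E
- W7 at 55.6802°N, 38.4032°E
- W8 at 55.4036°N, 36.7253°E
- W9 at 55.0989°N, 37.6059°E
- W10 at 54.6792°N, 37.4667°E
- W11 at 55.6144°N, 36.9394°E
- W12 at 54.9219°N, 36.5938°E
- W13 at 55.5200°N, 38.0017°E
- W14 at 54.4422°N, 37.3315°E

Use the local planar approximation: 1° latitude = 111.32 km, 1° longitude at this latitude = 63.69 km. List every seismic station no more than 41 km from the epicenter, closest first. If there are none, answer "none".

W13, W9

Distances from 55.4493°N, 37.6273°E:
W1: √((0.3737·111.32)² + (0.1891·63.69)²) = √(1730.583629 + 145.052613) = 43.3086 km
W2: √((-0.5054·111.32)² + (-1.1165·63.69)²) = √(3165.314524 + 5056.615745) = 90.6749 km
W3: √((-0.8230·111.32)² + (1.0167·63.69)²) = √(8393.557420 + 4193.031692) = 112.1900 km
W4: √((-0.7274·111.32)² + (-0.8885·63.69)²) = √(6556.815883 + 3202.265689) = 98.7881 km
W5: √((0.8203·111.32)² + (1.0578·63.69)²) = √(8338.574599 + 4538.889638) = 113.4789 km
W6: √((0.3988·111.32)² + (0.9512·63.69)²) = √(1970.864172 + 3670.170000) = 75.1068 km
W7: √((0.2309·111.32)² + (0.7759·63.69)²) = √(660.684718 + 2442.046906) = 55.7022 km
W8: √((-0.0457·111.32)² + (-0.9020·63.69)²) = √(25.880865 + 3300.316365) = 57.6732 km
W9: √((-0.3504·111.32)² + (-0.0214·63.69)²) = √(1521.509227 + 1.857676) = 39.0303 km
W10: √((-0.7701·111.32)² + (-0.1606·63.69)²) = √(7349.209743 + 104.624544) = 86.3356 km
W11: √((0.1651·111.32)² + (-0.6879·63.69)²) = √(337.785141 + 1919.522100) = 47.5111 km
W12: √((-0.5274·111.32)² + (-1.0335·63.69)²) = √(3446.883827 + 4332.748292) = 88.2022 km
W13: √((0.0707·111.32)² + (0.3744·63.69)²) = √(61.942000 + 568.609587) = 25.1108 km
W14: √((-1.0071·111.32)² + (-0.2958·63.69)²) = √(12568.735510 + 354.926836) = 113.6823 km
Threshold 41 km: W13 (25.1108 km), W9 (39.0303 km) are within range.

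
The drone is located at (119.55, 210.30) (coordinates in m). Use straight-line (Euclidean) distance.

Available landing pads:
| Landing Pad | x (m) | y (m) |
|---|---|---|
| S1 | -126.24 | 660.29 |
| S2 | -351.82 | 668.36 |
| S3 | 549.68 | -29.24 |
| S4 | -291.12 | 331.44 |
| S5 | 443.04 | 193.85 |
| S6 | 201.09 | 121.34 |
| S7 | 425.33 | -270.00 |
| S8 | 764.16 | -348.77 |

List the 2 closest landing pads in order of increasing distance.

S6, S5

Distances from (119.55, 210.30):
S1: √((-245.79)² + (449.99)²) = √(60412.7241 + 202491.0001) = 512.74 m
S2: √((-471.37)² + (458.06)²) = √(222189.6769 + 209818.9636) = 657.27 m
S3: √((430.13)² + (-239.54)²) = √(185011.8169 + 57379.4116) = 492.33 m
S4: √((-410.67)² + (121.14)²) = √(168649.8489 + 14674.8996) = 428.16 m
S5: √((323.49)² + (-16.45)²) = √(104645.7801 + 270.6025) = 323.91 m
S6: √((81.54)² + (-88.96)²) = √(6648.7716 + 7913.8816) = 120.68 m
S7: √((305.78)² + (-480.30)²) = √(93501.4084 + 230688.0900) = 569.38 m
S8: √((644.61)² + (-559.07)²) = √(415522.0521 + 312559.2649) = 853.28 m
Sorted: S6 (120.68 m) < S5 (323.91 m) < S4 (428.16 m) < S3 (492.33 m) < …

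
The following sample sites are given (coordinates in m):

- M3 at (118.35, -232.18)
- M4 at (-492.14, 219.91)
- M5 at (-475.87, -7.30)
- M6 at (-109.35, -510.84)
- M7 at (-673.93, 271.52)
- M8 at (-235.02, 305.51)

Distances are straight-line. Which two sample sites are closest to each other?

M4 and M7

Pairwise distances:
M3–M4: 759.66 m
M3–M5: 635.35 m
M3–M6: 359.86 m
M3–M7: 938.84 m
M3–M8: 643.41 m
M4–M5: 227.79 m
M4–M6: 824.94 m
M4–M7: 188.97 m
M4–M8: 270.99 m
M5–M6: 622.81 m
M5–M7: 342.01 m
M5–M8: 394.79 m
M6–M7: 964.80 m
M6–M8: 825.97 m
M7–M8: 440.22 m
Closest pair: M4–M7 at 188.97 m.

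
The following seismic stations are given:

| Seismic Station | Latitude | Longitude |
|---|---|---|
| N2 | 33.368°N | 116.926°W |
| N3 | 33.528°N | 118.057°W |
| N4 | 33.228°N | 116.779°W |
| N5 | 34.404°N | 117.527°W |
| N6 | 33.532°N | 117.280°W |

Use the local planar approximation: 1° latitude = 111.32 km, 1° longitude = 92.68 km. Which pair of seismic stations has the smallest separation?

N2 and N4

Pairwise distances:
N2–N3: 106.324 km
N2–N4: 20.700 km
N2–N5: 128.074 km
N2–N6: 37.546 km
N3–N4: 123.063 km
N3–N5: 109.189 km
N3–N6: 72.014 km
N4–N5: 148.135 km
N4–N6: 57.456 km
N5–N6: 99.734 km
Closest pair: N2–N4 at 20.700 km.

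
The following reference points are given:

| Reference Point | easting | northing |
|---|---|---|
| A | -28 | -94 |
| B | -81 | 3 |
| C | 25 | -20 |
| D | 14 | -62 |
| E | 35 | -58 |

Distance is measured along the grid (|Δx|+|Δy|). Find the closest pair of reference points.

D and E

Pairwise distances:
A–B: |-53| + |97| = 53 + 97 = 150
A–C: |53| + |74| = 53 + 74 = 127
A–D: |42| + |32| = 42 + 32 = 74
A–E: |63| + |36| = 63 + 36 = 99
B–C: |106| + |-23| = 106 + 23 = 129
B–D: |95| + |-65| = 95 + 65 = 160
B–E: |116| + |-61| = 116 + 61 = 177
C–D: |-11| + |-42| = 11 + 42 = 53
C–E: |10| + |-38| = 10 + 38 = 48
D–E: |21| + |4| = 21 + 4 = 25
Closest pair: D–E at 25.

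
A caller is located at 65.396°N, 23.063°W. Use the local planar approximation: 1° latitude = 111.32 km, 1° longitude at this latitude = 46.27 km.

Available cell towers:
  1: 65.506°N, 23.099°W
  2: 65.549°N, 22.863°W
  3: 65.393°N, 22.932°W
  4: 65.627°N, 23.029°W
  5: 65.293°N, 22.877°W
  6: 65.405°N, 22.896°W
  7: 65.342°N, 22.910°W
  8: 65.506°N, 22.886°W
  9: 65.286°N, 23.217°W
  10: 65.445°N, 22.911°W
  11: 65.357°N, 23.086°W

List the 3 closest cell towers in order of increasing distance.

Distances from 65.396°N, 23.063°W:
1: √((0.110·111.32)² + (-0.036·46.27)²) = √(149.94492 + 2.77462) = 12.358 km
2: √((0.153·111.32)² + (0.200·46.27)²) = √(290.08766 + 85.63652) = 19.384 km
3: √((-0.003·111.32)² + (0.131·46.27)²) = √(0.11153 + 36.74021) = 6.071 km
4: √((0.231·111.32)² + (0.034·46.27)²) = √(661.25711 + 2.47490) = 25.763 km
5: √((-0.103·111.32)² + (0.186·46.27)²) = √(131.46824 + 74.06702) = 14.337 km
6: √((0.009·111.32)² + (0.167·46.27)²) = √(1.00376 + 59.70792) = 7.792 km
7: √((-0.054·111.32)² + (0.153·46.27)²) = √(36.13549 + 50.11663) = 9.287 km
8: √((0.110·111.32)² + (0.177·46.27)²) = √(149.94492 + 67.07266) = 14.732 km
9: √((-0.110·111.32)² + (-0.154·46.27)²) = √(149.94492 + 50.77389) = 14.168 km
10: √((0.049·111.32)² + (0.152·46.27)²) = √(29.75353 + 49.46365) = 8.900 km
11: √((-0.039·111.32)² + (-0.023·46.27)²) = √(18.84845 + 1.13254) = 4.470 km
Sorted: 11 (4.470 km) < 3 (6.071 km) < 6 (7.792 km) < 10 (8.900 km) < 7 (9.287 km) < …

11, 3, 6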